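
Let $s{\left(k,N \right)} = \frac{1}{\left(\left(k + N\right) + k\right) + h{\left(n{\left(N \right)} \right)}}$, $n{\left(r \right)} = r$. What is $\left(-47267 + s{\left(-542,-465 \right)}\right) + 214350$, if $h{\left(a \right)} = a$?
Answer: $\frac{336505161}{2014} \approx 1.6708 \cdot 10^{5}$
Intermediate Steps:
$s{\left(k,N \right)} = \frac{1}{2 N + 2 k}$ ($s{\left(k,N \right)} = \frac{1}{\left(\left(k + N\right) + k\right) + N} = \frac{1}{\left(\left(N + k\right) + k\right) + N} = \frac{1}{\left(N + 2 k\right) + N} = \frac{1}{2 N + 2 k}$)
$\left(-47267 + s{\left(-542,-465 \right)}\right) + 214350 = \left(-47267 + \frac{1}{2 \left(-465 - 542\right)}\right) + 214350 = \left(-47267 + \frac{1}{2 \left(-1007\right)}\right) + 214350 = \left(-47267 + \frac{1}{2} \left(- \frac{1}{1007}\right)\right) + 214350 = \left(-47267 - \frac{1}{2014}\right) + 214350 = - \frac{95195739}{2014} + 214350 = \frac{336505161}{2014}$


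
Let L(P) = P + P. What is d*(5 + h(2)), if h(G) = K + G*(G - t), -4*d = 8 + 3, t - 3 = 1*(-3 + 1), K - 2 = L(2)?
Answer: -143/4 ≈ -35.750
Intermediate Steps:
L(P) = 2*P
K = 6 (K = 2 + 2*2 = 2 + 4 = 6)
t = 1 (t = 3 + 1*(-3 + 1) = 3 + 1*(-2) = 3 - 2 = 1)
d = -11/4 (d = -(8 + 3)/4 = -¼*11 = -11/4 ≈ -2.7500)
h(G) = 6 + G*(-1 + G) (h(G) = 6 + G*(G - 1*1) = 6 + G*(G - 1) = 6 + G*(-1 + G))
d*(5 + h(2)) = -11*(5 + (6 + 2² - 1*2))/4 = -11*(5 + (6 + 4 - 2))/4 = -11*(5 + 8)/4 = -11/4*13 = -143/4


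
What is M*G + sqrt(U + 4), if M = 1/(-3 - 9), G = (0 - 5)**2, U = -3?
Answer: -13/12 ≈ -1.0833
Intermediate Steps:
G = 25 (G = (-5)**2 = 25)
M = -1/12 (M = 1/(-12) = -1/12 ≈ -0.083333)
M*G + sqrt(U + 4) = -1/12*25 + sqrt(-3 + 4) = -25/12 + sqrt(1) = -25/12 + 1 = -13/12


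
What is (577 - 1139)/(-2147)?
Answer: 562/2147 ≈ 0.26176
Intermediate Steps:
(577 - 1139)/(-2147) = -562*(-1/2147) = 562/2147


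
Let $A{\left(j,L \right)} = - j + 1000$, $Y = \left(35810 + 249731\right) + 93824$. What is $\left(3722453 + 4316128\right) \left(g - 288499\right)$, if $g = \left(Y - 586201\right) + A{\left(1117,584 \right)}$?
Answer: $-3982731033612$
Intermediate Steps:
$Y = 379365$ ($Y = 285541 + 93824 = 379365$)
$A{\left(j,L \right)} = 1000 - j$
$g = -206953$ ($g = \left(379365 - 586201\right) + \left(1000 - 1117\right) = -206836 + \left(1000 - 1117\right) = -206836 - 117 = -206953$)
$\left(3722453 + 4316128\right) \left(g - 288499\right) = \left(3722453 + 4316128\right) \left(-206953 - 288499\right) = 8038581 \left(-495452\right) = -3982731033612$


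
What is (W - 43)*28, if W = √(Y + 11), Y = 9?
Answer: -1204 + 56*√5 ≈ -1078.8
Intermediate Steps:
W = 2*√5 (W = √(9 + 11) = √20 = 2*√5 ≈ 4.4721)
(W - 43)*28 = (2*√5 - 43)*28 = (-43 + 2*√5)*28 = -1204 + 56*√5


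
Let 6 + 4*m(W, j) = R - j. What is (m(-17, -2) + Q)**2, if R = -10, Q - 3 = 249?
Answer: 247009/4 ≈ 61752.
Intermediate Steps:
Q = 252 (Q = 3 + 249 = 252)
m(W, j) = -4 - j/4 (m(W, j) = -3/2 + (-10 - j)/4 = -3/2 + (-5/2 - j/4) = -4 - j/4)
(m(-17, -2) + Q)**2 = ((-4 - 1/4*(-2)) + 252)**2 = ((-4 + 1/2) + 252)**2 = (-7/2 + 252)**2 = (497/2)**2 = 247009/4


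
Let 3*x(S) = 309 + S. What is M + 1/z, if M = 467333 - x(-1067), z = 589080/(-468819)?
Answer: 275444895701/589080 ≈ 4.6759e+5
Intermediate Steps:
z = -196360/156273 (z = 589080*(-1/468819) = -196360/156273 ≈ -1.2565)
x(S) = 103 + S/3 (x(S) = (309 + S)/3 = 103 + S/3)
M = 1402757/3 (M = 467333 - (103 + (1/3)*(-1067)) = 467333 - (103 - 1067/3) = 467333 - 1*(-758/3) = 467333 + 758/3 = 1402757/3 ≈ 4.6759e+5)
M + 1/z = 1402757/3 + 1/(-196360/156273) = 1402757/3 - 156273/196360 = 275444895701/589080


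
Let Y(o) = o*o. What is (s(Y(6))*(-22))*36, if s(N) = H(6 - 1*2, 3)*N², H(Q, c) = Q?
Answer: -4105728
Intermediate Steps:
Y(o) = o²
s(N) = 4*N² (s(N) = (6 - 1*2)*N² = (6 - 2)*N² = 4*N²)
(s(Y(6))*(-22))*36 = ((4*(6²)²)*(-22))*36 = ((4*36²)*(-22))*36 = ((4*1296)*(-22))*36 = (5184*(-22))*36 = -114048*36 = -4105728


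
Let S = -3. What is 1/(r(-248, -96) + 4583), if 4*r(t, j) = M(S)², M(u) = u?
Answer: 4/18341 ≈ 0.00021809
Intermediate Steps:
r(t, j) = 9/4 (r(t, j) = (¼)*(-3)² = (¼)*9 = 9/4)
1/(r(-248, -96) + 4583) = 1/(9/4 + 4583) = 1/(18341/4) = 4/18341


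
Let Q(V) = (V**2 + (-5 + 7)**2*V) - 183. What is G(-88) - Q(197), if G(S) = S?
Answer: -39502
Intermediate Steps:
Q(V) = -183 + V**2 + 4*V (Q(V) = (V**2 + 2**2*V) - 183 = (V**2 + 4*V) - 183 = -183 + V**2 + 4*V)
G(-88) - Q(197) = -88 - (-183 + 197**2 + 4*197) = -88 - (-183 + 38809 + 788) = -88 - 1*39414 = -88 - 39414 = -39502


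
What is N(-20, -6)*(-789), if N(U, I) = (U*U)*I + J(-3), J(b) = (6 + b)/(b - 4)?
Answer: 13257567/7 ≈ 1.8939e+6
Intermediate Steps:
J(b) = (6 + b)/(-4 + b)
N(U, I) = -3/7 + I*U**2 (N(U, I) = (U*U)*I + (6 - 3)/(-4 - 3) = U**2*I + 3/(-7) = I*U**2 - 1/7*3 = I*U**2 - 3/7 = -3/7 + I*U**2)
N(-20, -6)*(-789) = (-3/7 - 6*(-20)**2)*(-789) = (-3/7 - 6*400)*(-789) = (-3/7 - 2400)*(-789) = -16803/7*(-789) = 13257567/7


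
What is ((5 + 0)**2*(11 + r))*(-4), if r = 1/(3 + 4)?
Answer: -7800/7 ≈ -1114.3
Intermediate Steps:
r = 1/7 ≈ 0.14286
((5 + 0)**2*(11 + r))*(-4) = ((5 + 0)**2*(11 + 1/7))*(-4) = (5**2*(78/7))*(-4) = (25*(78/7))*(-4) = (1950/7)*(-4) = -7800/7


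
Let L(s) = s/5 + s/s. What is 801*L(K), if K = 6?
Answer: 8811/5 ≈ 1762.2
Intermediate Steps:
L(s) = 1 + s/5 (L(s) = s*(⅕) + 1 = s/5 + 1 = 1 + s/5)
801*L(K) = 801*(1 + (⅕)*6) = 801*(1 + 6/5) = 801*(11/5) = 8811/5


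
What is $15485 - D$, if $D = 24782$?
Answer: $-9297$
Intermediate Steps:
$15485 - D = 15485 - 24782 = -9297$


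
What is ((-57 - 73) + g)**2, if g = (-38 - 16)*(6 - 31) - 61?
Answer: 1343281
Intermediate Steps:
g = 1289 (g = -54*(-25) - 61 = 1350 - 61 = 1289)
((-57 - 73) + g)**2 = ((-57 - 73) + 1289)**2 = (-130 + 1289)**2 = 1159**2 = 1343281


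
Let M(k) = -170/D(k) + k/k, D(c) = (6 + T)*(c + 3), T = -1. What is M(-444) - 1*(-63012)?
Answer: 27788767/441 ≈ 63013.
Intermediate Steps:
D(c) = 15 + 5*c (D(c) = (6 - 1)*(c + 3) = 5*(3 + c) = 15 + 5*c)
M(k) = 1 - 170/(15 + 5*k) (M(k) = -170/(15 + 5*k) + k/k = -170/(15 + 5*k) + 1 = 1 - 170/(15 + 5*k))
M(-444) - 1*(-63012) = (-31 - 444)/(3 - 444) - 1*(-63012) = -475/(-441) + 63012 = -1/441*(-475) + 63012 = 475/441 + 63012 = 27788767/441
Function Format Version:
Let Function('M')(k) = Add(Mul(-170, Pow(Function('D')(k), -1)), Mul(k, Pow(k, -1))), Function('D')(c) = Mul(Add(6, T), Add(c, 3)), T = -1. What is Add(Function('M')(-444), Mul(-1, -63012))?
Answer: Rational(27788767, 441) ≈ 63013.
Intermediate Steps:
Function('D')(c) = Add(15, Mul(5, c)) (Function('D')(c) = Mul(Add(6, -1), Add(c, 3)) = Mul(5, Add(3, c)) = Add(15, Mul(5, c)))
Function('M')(k) = Add(1, Mul(-170, Pow(Add(15, Mul(5, k)), -1))) (Function('M')(k) = Add(Mul(-170, Pow(Add(15, Mul(5, k)), -1)), Mul(k, Pow(k, -1))) = Add(Mul(-170, Pow(Add(15, Mul(5, k)), -1)), 1) = Add(1, Mul(-170, Pow(Add(15, Mul(5, k)), -1))))
Add(Function('M')(-444), Mul(-1, -63012)) = Add(Mul(Pow(Add(3, -444), -1), Add(-31, -444)), Mul(-1, -63012)) = Add(Mul(Pow(-441, -1), -475), 63012) = Add(Mul(Rational(-1, 441), -475), 63012) = Add(Rational(475, 441), 63012) = Rational(27788767, 441)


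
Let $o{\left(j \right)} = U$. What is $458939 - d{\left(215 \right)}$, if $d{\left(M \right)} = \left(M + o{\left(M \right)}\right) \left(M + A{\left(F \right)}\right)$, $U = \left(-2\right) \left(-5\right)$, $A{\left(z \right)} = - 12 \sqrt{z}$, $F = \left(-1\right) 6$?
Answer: $410564 + 2700 i \sqrt{6} \approx 4.1056 \cdot 10^{5} + 6613.6 i$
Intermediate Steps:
$F = -6$
$U = 10$
$o{\left(j \right)} = 10$
$d{\left(M \right)} = \left(10 + M\right) \left(M - 12 i \sqrt{6}\right)$ ($d{\left(M \right)} = \left(M + 10\right) \left(M - 12 \sqrt{-6}\right) = \left(10 + M\right) \left(M - 12 i \sqrt{6}\right)$)
$458939 - d{\left(215 \right)} = 458939 - \left(215^{2} + 10 \cdot 215 - 120 i \sqrt{6} - 12 i 215 \sqrt{6}\right) = 458939 - \left(46225 + 2150 - 120 i \sqrt{6} - 2580 i \sqrt{6}\right) = 458939 - \left(48375 - 2700 i \sqrt{6}\right) = 410564 + 2700 i \sqrt{6}$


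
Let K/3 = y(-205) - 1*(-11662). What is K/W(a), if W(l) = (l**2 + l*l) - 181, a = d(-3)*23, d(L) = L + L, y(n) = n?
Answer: 34371/37907 ≈ 0.90672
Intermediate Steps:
d(L) = 2*L
a = -138 (a = (2*(-3))*23 = -6*23 = -138)
W(l) = -181 + 2*l**2 (W(l) = (l**2 + l**2) - 181 = 2*l**2 - 181 = -181 + 2*l**2)
K = 34371 (K = 3*(-205 - 1*(-11662)) = 3*(-205 + 11662) = 3*11457 = 34371)
K/W(a) = 34371/(-181 + 2*(-138)**2) = 34371/(-181 + 2*19044) = 34371/(-181 + 38088) = 34371/37907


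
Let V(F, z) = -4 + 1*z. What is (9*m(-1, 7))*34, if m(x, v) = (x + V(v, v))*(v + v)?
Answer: 8568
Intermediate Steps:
V(F, z) = -4 + z
m(x, v) = 2*v*(-4 + v + x) (m(x, v) = (x + (-4 + v))*(v + v) = (-4 + v + x)*(2*v) = 2*v*(-4 + v + x))
(9*m(-1, 7))*34 = (9*(2*7*(-4 + 7 - 1)))*34 = (9*(2*7*2))*34 = (9*28)*34 = 252*34 = 8568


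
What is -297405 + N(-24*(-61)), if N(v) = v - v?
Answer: -297405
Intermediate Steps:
N(v) = 0
-297405 + N(-24*(-61)) = -297405 + 0 = -297405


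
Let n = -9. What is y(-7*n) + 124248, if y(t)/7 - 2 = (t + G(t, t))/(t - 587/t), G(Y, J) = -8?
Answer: 420278339/3382 ≈ 1.2427e+5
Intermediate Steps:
y(t) = 14 + 7*(-8 + t)/(t - 587/t) (y(t) = 14 + 7*((t - 8)/(t - 587/t)) = 14 + 7*((-8 + t)/(t - 587/t)) = 14 + 7*(-8 + t)/(t - 587/t))
y(-7*n) + 124248 = 7*(-1174 - (-56)*(-9) + 3*(-7*(-9))²)/(-587 + (-7*(-9))²) + 124248 = 7*(-1174 - 8*63 + 3*63²)/(-587 + 63²) + 124248 = 7*(-1174 - 504 + 3*3969)/(-587 + 3969) + 124248 = 7*(-1174 - 504 + 11907)/3382 + 124248 = 7*(1/3382)*10229 + 124248 = 71603/3382 + 124248 = 420278339/3382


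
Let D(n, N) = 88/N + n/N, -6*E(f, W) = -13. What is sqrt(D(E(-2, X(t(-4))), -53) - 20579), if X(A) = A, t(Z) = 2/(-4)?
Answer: I*sqrt(2081202834)/318 ≈ 143.46*I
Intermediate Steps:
t(Z) = -1/2 (t(Z) = 2*(-1/4) = -1/2)
E(f, W) = 13/6 (E(f, W) = -1/6*(-13) = 13/6)
sqrt(D(E(-2, X(t(-4))), -53) - 20579) = sqrt((88 + 13/6)/(-53) - 20579) = sqrt(-1/53*541/6 - 20579) = sqrt(-541/318 - 20579) = sqrt(-6544663/318) = I*sqrt(2081202834)/318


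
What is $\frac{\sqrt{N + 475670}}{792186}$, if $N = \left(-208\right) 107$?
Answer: $\frac{\sqrt{453414}}{792186} \approx 0.00085$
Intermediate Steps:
$N = -22256$
$\frac{\sqrt{N + 475670}}{792186} = \frac{\sqrt{-22256 + 475670}}{792186} = \sqrt{453414} \cdot \frac{1}{792186} = \frac{\sqrt{453414}}{792186}$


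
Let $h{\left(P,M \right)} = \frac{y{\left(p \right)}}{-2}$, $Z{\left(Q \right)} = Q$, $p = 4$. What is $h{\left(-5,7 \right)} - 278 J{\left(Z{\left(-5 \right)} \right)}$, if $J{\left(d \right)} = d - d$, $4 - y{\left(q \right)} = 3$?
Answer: $- \frac{1}{2} \approx -0.5$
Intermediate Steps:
$y{\left(q \right)} = 1$ ($y{\left(q \right)} = 4 - 3 = 1$)
$h{\left(P,M \right)} = - \frac{1}{2}$ ($h{\left(P,M \right)} = 1 \frac{1}{-2} = 1 \left(- \frac{1}{2}\right) = - \frac{1}{2}$)
$J{\left(d \right)} = 0$
$h{\left(-5,7 \right)} - 278 J{\left(Z{\left(-5 \right)} \right)} = - \frac{1}{2} - 0 = - \frac{1}{2} + 0 = - \frac{1}{2}$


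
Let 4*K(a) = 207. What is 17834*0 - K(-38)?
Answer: -207/4 ≈ -51.750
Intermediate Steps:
K(a) = 207/4 (K(a) = (¼)*207 = 207/4)
17834*0 - K(-38) = 17834*0 - 1*207/4 = 0 - 207/4 = -207/4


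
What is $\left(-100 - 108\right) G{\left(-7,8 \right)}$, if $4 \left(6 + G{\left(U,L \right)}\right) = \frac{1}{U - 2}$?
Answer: $\frac{11284}{9} \approx 1253.8$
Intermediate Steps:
$G{\left(U,L \right)} = -6 + \frac{1}{4 \left(-2 + U\right)}$ ($G{\left(U,L \right)} = -6 + \frac{1}{4 \left(U - 2\right)} = -6 + \frac{1}{4 \left(-2 + U\right)}$)
$\left(-100 - 108\right) G{\left(-7,8 \right)} = \left(-100 - 108\right) \frac{49 - -168}{4 \left(-2 - 7\right)} = \left(-100 - 108\right) \frac{49 + 168}{4 \left(-9\right)} = \left(-100 - 108\right) \frac{1}{4} \left(- \frac{1}{9}\right) 217 = \left(-208\right) \left(- \frac{217}{36}\right) = \frac{11284}{9}$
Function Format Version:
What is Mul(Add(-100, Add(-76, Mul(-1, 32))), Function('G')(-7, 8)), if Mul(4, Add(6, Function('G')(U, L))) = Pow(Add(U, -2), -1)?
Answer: Rational(11284, 9) ≈ 1253.8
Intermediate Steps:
Function('G')(U, L) = Add(-6, Mul(Rational(1, 4), Pow(Add(-2, U), -1))) (Function('G')(U, L) = Add(-6, Mul(Rational(1, 4), Pow(Add(U, -2), -1))) = Add(-6, Mul(Rational(1, 4), Pow(Add(-2, U), -1))))
Mul(Add(-100, Add(-76, Mul(-1, 32))), Function('G')(-7, 8)) = Mul(Add(-100, Add(-76, Mul(-1, 32))), Mul(Rational(1, 4), Pow(Add(-2, -7), -1), Add(49, Mul(-24, -7)))) = Mul(Add(-100, Add(-76, -32)), Mul(Rational(1, 4), Pow(-9, -1), Add(49, 168))) = Mul(Add(-100, -108), Mul(Rational(1, 4), Rational(-1, 9), 217)) = Mul(-208, Rational(-217, 36)) = Rational(11284, 9)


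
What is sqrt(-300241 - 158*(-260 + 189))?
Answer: I*sqrt(289023) ≈ 537.61*I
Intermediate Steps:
sqrt(-300241 - 158*(-260 + 189)) = sqrt(-300241 - 158*(-71)) = sqrt(-300241 + 11218) = sqrt(-289023) = I*sqrt(289023)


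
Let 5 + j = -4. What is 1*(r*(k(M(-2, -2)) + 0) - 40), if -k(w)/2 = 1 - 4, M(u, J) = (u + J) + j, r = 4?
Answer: -16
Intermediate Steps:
j = -9 (j = -5 - 4 = -9)
M(u, J) = -9 + J + u (M(u, J) = (u + J) - 9 = (J + u) - 9 = -9 + J + u)
k(w) = 6 (k(w) = -2*(1 - 4) = -2*(-3) = 6)
1*(r*(k(M(-2, -2)) + 0) - 40) = 1*(4*(6 + 0) - 40) = 1*(4*6 - 40) = 1*(24 - 40) = 1*(-16) = -16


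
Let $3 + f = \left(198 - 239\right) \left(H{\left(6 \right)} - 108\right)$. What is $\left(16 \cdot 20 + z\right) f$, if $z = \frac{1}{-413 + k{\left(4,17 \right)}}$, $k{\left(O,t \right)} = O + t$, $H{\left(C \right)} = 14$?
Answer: $\frac{483065589}{392} \approx 1.2323 \cdot 10^{6}$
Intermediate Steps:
$f = 3851$ ($f = -3 + \left(198 - 239\right) \left(14 - 108\right) = -3 - -3854 = -3 + 3854 = 3851$)
$z = - \frac{1}{392}$ ($z = \frac{1}{-413 + \left(4 + 17\right)} = \frac{1}{-413 + 21} = \frac{1}{-392} = - \frac{1}{392} \approx -0.002551$)
$\left(16 \cdot 20 + z\right) f = \left(16 \cdot 20 - \frac{1}{392}\right) 3851 = \left(320 - \frac{1}{392}\right) 3851 = \frac{125439}{392} \cdot 3851 = \frac{483065589}{392}$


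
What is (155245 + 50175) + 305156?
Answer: 510576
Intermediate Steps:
(155245 + 50175) + 305156 = 205420 + 305156 = 510576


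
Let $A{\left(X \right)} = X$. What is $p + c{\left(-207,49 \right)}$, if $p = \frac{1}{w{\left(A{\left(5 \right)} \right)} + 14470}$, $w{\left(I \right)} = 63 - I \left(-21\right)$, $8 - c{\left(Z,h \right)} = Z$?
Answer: $\frac{3147171}{14638} \approx 215.0$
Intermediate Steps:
$c{\left(Z,h \right)} = 8 - Z$
$w{\left(I \right)} = 63 + 21 I$ ($w{\left(I \right)} = 63 - - 21 I = 63 + 21 I$)
$p = \frac{1}{14638}$ ($p = \frac{1}{\left(63 + 21 \cdot 5\right) + 14470} = \frac{1}{\left(63 + 105\right) + 14470} = \frac{1}{168 + 14470} = \frac{1}{14638} \approx 6.8315 \cdot 10^{-5}$)
$p + c{\left(-207,49 \right)} = \frac{1}{14638} + \left(8 - -207\right) = \frac{1}{14638} + \left(8 + 207\right) = \frac{1}{14638} + 215 = \frac{3147171}{14638}$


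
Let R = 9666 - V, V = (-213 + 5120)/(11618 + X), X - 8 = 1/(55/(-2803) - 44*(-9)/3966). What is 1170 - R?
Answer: -14697149262095/1729976301 ≈ -8495.6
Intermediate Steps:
X = 3041927/148643 (X = 8 + 1/(55/(-2803) - 44*(-9)/3966) = 8 + 1/(55*(-1/2803) + 396*(1/3966)) = 8 + 1/(-55/2803 + 66/661) = 8 + 1/(148643/1852783) = 8 + 1852783/148643 = 3041927/148643 ≈ 20.465)
V = 729391201/1729976301 (V = (-213 + 5120)/(11618 + 3041927/148643) = 4907/(1729976301/148643) = 4907*(148643/1729976301) = 729391201/1729976301 ≈ 0.42162)
R = 16721221534265/1729976301 (R = 9666 - 1*729391201/1729976301 = 9666 - 729391201/1729976301 = 16721221534265/1729976301 ≈ 9665.6)
1170 - R = 1170 - 1*16721221534265/1729976301 = 1170 - 16721221534265/1729976301 = -14697149262095/1729976301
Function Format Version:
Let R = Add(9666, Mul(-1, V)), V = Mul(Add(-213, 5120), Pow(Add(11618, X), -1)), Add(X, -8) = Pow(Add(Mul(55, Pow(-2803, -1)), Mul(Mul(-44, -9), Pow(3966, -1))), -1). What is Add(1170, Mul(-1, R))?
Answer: Rational(-14697149262095, 1729976301) ≈ -8495.6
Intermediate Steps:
X = Rational(3041927, 148643) (X = Add(8, Pow(Add(Mul(55, Pow(-2803, -1)), Mul(Mul(-44, -9), Pow(3966, -1))), -1)) = Add(8, Pow(Add(Mul(55, Rational(-1, 2803)), Mul(396, Rational(1, 3966))), -1)) = Add(8, Pow(Add(Rational(-55, 2803), Rational(66, 661)), -1)) = Add(8, Pow(Rational(148643, 1852783), -1)) = Add(8, Rational(1852783, 148643)) = Rational(3041927, 148643) ≈ 20.465)
V = Rational(729391201, 1729976301) (V = Mul(Add(-213, 5120), Pow(Add(11618, Rational(3041927, 148643)), -1)) = Mul(4907, Pow(Rational(1729976301, 148643), -1)) = Mul(4907, Rational(148643, 1729976301)) = Rational(729391201, 1729976301) ≈ 0.42162)
R = Rational(16721221534265, 1729976301) (R = Add(9666, Mul(-1, Rational(729391201, 1729976301))) = Add(9666, Rational(-729391201, 1729976301)) = Rational(16721221534265, 1729976301) ≈ 9665.6)
Add(1170, Mul(-1, R)) = Add(1170, Mul(-1, Rational(16721221534265, 1729976301))) = Add(1170, Rational(-16721221534265, 1729976301)) = Rational(-14697149262095, 1729976301)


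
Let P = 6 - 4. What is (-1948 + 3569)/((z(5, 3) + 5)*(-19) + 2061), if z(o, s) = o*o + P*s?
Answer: 1621/1377 ≈ 1.1772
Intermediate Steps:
P = 2
z(o, s) = o² + 2*s (z(o, s) = o*o + 2*s = o² + 2*s)
(-1948 + 3569)/((z(5, 3) + 5)*(-19) + 2061) = (-1948 + 3569)/(((5² + 2*3) + 5)*(-19) + 2061) = 1621/(((25 + 6) + 5)*(-19) + 2061) = 1621/((31 + 5)*(-19) + 2061) = 1621/(36*(-19) + 2061) = 1621/(-684 + 2061) = 1621/1377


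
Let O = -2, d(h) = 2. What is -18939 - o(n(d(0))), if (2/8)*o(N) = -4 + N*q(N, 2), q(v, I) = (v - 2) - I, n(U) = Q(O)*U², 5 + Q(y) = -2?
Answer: -22507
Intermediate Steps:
Q(y) = -7 (Q(y) = -5 - 2 = -7)
n(U) = -7*U²
q(v, I) = -2 + v - I (q(v, I) = (-2 + v) - I = -2 + v - I)
o(N) = -16 + 4*N*(-4 + N) (o(N) = 4*(-4 + N*(-2 + N - 1*2)) = 4*(-4 + N*(-2 + N - 2)) = 4*(-4 + N*(-4 + N)) = -16 + 4*N*(-4 + N))
-18939 - o(n(d(0))) = -18939 - (-16 + 4*(-7*2²)*(-4 - 7*2²)) = -18939 - (-16 + 4*(-7*4)*(-4 - 7*4)) = -18939 - (-16 + 4*(-28)*(-4 - 28)) = -18939 - (-16 + 4*(-28)*(-32)) = -18939 - (-16 + 3584) = -18939 - 1*3568 = -18939 - 3568 = -22507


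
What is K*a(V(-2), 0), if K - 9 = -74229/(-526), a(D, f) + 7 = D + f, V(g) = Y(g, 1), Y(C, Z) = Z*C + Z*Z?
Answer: -315852/263 ≈ -1201.0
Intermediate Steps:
Y(C, Z) = Z**2 + C*Z (Y(C, Z) = C*Z + Z**2 = Z**2 + C*Z)
V(g) = 1 + g (V(g) = 1*(g + 1) = 1*(1 + g) = 1 + g)
a(D, f) = -7 + D + f (a(D, f) = -7 + (D + f) = -7 + D + f)
K = 78963/526 (K = 9 - 74229/(-526) = 9 - 74229*(-1/526) = 9 + 74229/526 = 78963/526 ≈ 150.12)
K*a(V(-2), 0) = 78963*(-7 + (1 - 2) + 0)/526 = 78963*(-7 - 1 + 0)/526 = (78963/526)*(-8) = -315852/263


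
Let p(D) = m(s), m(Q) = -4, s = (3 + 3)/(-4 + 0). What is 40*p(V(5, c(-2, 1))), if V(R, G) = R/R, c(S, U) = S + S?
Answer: -160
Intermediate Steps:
s = -3/2 (s = 6/(-4) = 6*(-¼) = -3/2 ≈ -1.5000)
c(S, U) = 2*S
V(R, G) = 1
p(D) = -4
40*p(V(5, c(-2, 1))) = 40*(-4) = -160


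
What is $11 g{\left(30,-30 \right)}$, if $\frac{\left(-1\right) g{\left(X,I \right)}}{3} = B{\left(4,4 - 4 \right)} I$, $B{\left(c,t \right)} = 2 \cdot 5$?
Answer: $9900$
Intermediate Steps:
$B{\left(c,t \right)} = 10$
$g{\left(X,I \right)} = - 30 I$ ($g{\left(X,I \right)} = - 3 \cdot 10 I = - 30 I$)
$11 g{\left(30,-30 \right)} = 11 \left(\left(-30\right) \left(-30\right)\right) = 11 \cdot 900 = 9900$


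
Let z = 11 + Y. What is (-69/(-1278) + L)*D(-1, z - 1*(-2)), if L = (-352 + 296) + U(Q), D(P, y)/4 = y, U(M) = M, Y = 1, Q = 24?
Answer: -381052/213 ≈ -1789.0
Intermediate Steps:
z = 12 (z = 11 + 1 = 12)
D(P, y) = 4*y
L = -32 (L = (-352 + 296) + 24 = -56 + 24 = -32)
(-69/(-1278) + L)*D(-1, z - 1*(-2)) = (-69/(-1278) - 32)*(4*(12 - 1*(-2))) = (-69*(-1/1278) - 32)*(4*(12 + 2)) = (23/426 - 32)*(4*14) = -13609/426*56 = -381052/213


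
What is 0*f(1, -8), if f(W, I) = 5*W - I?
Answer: 0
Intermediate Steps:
f(W, I) = -I + 5*W
0*f(1, -8) = 0*(-1*(-8) + 5*1) = 0*(8 + 5) = 0*13 = 0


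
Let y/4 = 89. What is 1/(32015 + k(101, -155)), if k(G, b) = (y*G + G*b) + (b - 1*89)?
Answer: 1/52072 ≈ 1.9204e-5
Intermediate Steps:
y = 356 (y = 4*89 = 356)
k(G, b) = -89 + b + 356*G + G*b (k(G, b) = (356*G + G*b) + (b - 1*89) = (356*G + G*b) + (b - 89) = (356*G + G*b) + (-89 + b) = -89 + b + 356*G + G*b)
1/(32015 + k(101, -155)) = 1/(32015 + (-89 - 155 + 356*101 + 101*(-155))) = 1/(32015 + (-89 - 155 + 35956 - 15655)) = 1/(32015 + 20057) = 1/52072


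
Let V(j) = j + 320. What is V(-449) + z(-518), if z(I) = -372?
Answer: -501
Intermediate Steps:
V(j) = 320 + j
V(-449) + z(-518) = (320 - 449) - 372 = -129 - 372 = -501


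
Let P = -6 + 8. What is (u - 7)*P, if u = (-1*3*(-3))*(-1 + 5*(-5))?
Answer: -482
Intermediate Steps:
P = 2
u = -234 (u = (-3*(-3))*(-1 - 25) = 9*(-26) = -234)
(u - 7)*P = (-234 - 7)*2 = -241*2 = -482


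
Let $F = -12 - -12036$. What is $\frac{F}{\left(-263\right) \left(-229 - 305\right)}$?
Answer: $\frac{2004}{23407} \approx 0.085615$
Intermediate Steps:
$F = 12024$ ($F = -12 + 12036 = 12024$)
$\frac{F}{\left(-263\right) \left(-229 - 305\right)} = \frac{12024}{\left(-263\right) \left(-229 - 305\right)} = \frac{12024}{\left(-263\right) \left(-534\right)} = \frac{12024}{140442} = 12024 \cdot \frac{1}{140442} = \frac{2004}{23407}$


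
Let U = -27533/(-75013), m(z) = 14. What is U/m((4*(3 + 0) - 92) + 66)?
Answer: 27533/1050182 ≈ 0.026217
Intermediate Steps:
U = 27533/75013 (U = -27533*(-1/75013) = 27533/75013 ≈ 0.36704)
U/m((4*(3 + 0) - 92) + 66) = (27533/75013)/14 = (27533/75013)*(1/14) = 27533/1050182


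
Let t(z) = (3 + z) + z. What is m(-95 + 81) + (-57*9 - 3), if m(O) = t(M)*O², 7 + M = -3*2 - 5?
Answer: -6984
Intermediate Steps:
M = -18 (M = -7 + (-3*2 - 5) = -7 + (-6 - 5) = -7 - 11 = -18)
t(z) = 3 + 2*z
m(O) = -33*O² (m(O) = (3 + 2*(-18))*O² = (3 - 36)*O² = -33*O²)
m(-95 + 81) + (-57*9 - 3) = -33*(-95 + 81)² + (-57*9 - 3) = -33*(-14)² + (-513 - 3) = -33*196 - 516 = -6468 - 516 = -6984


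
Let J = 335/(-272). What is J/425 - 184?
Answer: -4254147/23120 ≈ -184.00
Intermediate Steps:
J = -335/272 (J = 335*(-1/272) = -335/272 ≈ -1.2316)
J/425 - 184 = -335/272/425 - 184 = (1/425)*(-335/272) - 184 = -67/23120 - 184 = -4254147/23120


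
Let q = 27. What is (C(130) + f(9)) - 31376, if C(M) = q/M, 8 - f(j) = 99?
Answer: -4090683/130 ≈ -31467.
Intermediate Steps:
f(j) = -91 (f(j) = 8 - 1*99 = 8 - 99 = -91)
C(M) = 27/M
(C(130) + f(9)) - 31376 = (27/130 - 91) - 31376 = -11803/130 - 31376 = -4090683/130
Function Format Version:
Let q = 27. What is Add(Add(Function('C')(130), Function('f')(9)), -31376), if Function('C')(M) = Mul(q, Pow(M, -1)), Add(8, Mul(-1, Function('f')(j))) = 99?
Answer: Rational(-4090683, 130) ≈ -31467.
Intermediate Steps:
Function('f')(j) = -91 (Function('f')(j) = Add(8, Mul(-1, 99)) = Add(8, -99) = -91)
Function('C')(M) = Mul(27, Pow(M, -1))
Add(Add(Function('C')(130), Function('f')(9)), -31376) = Add(Add(Mul(27, Pow(130, -1)), -91), -31376) = Add(Add(Mul(27, Rational(1, 130)), -91), -31376) = Add(Add(Rational(27, 130), -91), -31376) = Add(Rational(-11803, 130), -31376) = Rational(-4090683, 130)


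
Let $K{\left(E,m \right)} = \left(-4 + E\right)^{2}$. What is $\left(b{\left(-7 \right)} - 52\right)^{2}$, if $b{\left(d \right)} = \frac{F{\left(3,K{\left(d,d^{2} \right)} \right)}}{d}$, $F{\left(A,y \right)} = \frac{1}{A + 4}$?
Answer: $\frac{6497401}{2401} \approx 2706.1$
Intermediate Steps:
$F{\left(A,y \right)} = \frac{1}{4 + A}$
$b{\left(d \right)} = \frac{1}{7 d}$ ($b{\left(d \right)} = \frac{1}{\left(4 + 3\right) d} = \frac{1}{7 d}$)
$\left(b{\left(-7 \right)} - 52\right)^{2} = \left(\frac{1}{7 \left(-7\right)} - 52\right)^{2} = \left(\frac{1}{7} \left(- \frac{1}{7}\right) + \left(-187 + 135\right)\right)^{2} = \left(- \frac{1}{49} - 52\right)^{2} = \left(- \frac{2549}{49}\right)^{2} = \frac{6497401}{2401}$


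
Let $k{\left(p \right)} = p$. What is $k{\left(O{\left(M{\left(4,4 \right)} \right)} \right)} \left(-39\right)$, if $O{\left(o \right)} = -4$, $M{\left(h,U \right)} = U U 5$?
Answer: $156$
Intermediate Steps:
$M{\left(h,U \right)} = 5 U^{2}$ ($M{\left(h,U \right)} = U^{2} \cdot 5 = 5 U^{2}$)
$k{\left(O{\left(M{\left(4,4 \right)} \right)} \right)} \left(-39\right) = \left(-4\right) \left(-39\right) = 156$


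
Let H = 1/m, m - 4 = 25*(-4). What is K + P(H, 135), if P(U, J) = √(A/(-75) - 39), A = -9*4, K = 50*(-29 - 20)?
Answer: -2450 + 3*I*√107/5 ≈ -2450.0 + 6.2065*I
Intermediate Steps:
m = -96 (m = 4 + 25*(-4) = 4 - 100 = -96)
K = -2450 (K = 50*(-49) = -2450)
H = -1/96 (H = 1/(-96) = -1/96 ≈ -0.010417)
A = -36
P(U, J) = 3*I*√107/5 (P(U, J) = √(-36/(-75) - 39) = √(-36*(-1/75) - 39) = √(12/25 - 39) = √(-963/25) = 3*I*√107/5)
K + P(H, 135) = -2450 + 3*I*√107/5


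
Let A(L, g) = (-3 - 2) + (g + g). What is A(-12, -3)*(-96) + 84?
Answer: 1140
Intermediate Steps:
A(L, g) = -5 + 2*g
A(-12, -3)*(-96) + 84 = (-5 + 2*(-3))*(-96) + 84 = (-5 - 6)*(-96) + 84 = -11*(-96) + 84 = 1056 + 84 = 1140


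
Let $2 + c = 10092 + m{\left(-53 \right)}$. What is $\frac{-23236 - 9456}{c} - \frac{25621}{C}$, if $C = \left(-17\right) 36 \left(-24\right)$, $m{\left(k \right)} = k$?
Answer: $- \frac{737338073}{147423456} \approx -5.0015$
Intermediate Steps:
$c = 10037$ ($c = -2 + \left(10092 - 53\right) = -2 + 10039 = 10037$)
$C = 14688$ ($C = \left(-612\right) \left(-24\right) = 14688$)
$\frac{-23236 - 9456}{c} - \frac{25621}{C} = \frac{-23236 - 9456}{10037} - \frac{25621}{14688} = \left(-32692\right) \frac{1}{10037} - \frac{25621}{14688} = - \frac{32692}{10037} - \frac{25621}{14688} = - \frac{737338073}{147423456}$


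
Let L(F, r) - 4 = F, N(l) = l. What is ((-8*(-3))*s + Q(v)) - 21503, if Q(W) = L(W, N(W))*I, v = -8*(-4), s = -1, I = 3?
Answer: -21419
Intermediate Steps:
L(F, r) = 4 + F
v = 32
Q(W) = 12 + 3*W (Q(W) = (4 + W)*3 = 12 + 3*W)
((-8*(-3))*s + Q(v)) - 21503 = (-8*(-3)*(-1) + (12 + 3*32)) - 21503 = (24*(-1) + (12 + 96)) - 21503 = (-24 + 108) - 21503 = 84 - 21503 = -21419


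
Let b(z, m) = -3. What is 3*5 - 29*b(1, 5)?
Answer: 102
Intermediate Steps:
3*5 - 29*b(1, 5) = 3*5 - 29*(-3) = 15 + 87 = 102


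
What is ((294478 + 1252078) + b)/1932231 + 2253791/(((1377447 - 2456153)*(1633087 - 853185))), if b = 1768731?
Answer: 2789096758922417323/1625556892708117572 ≈ 1.7158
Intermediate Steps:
((294478 + 1252078) + b)/1932231 + 2253791/(((1377447 - 2456153)*(1633087 - 853185))) = ((294478 + 1252078) + 1768731)/1932231 + 2253791/(((1377447 - 2456153)*(1633087 - 853185))) = (1546556 + 1768731)*(1/1932231) + 2253791/((-1078706*779902)) = 3315287*(1/1932231) + 2253791/(-841284966812) = 3315287/1932231 + 2253791*(-1/841284966812) = 3315287/1932231 - 2253791/841284966812 = 2789096758922417323/1625556892708117572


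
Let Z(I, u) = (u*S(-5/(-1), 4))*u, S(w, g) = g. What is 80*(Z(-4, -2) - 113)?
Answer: -7760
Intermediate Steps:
Z(I, u) = 4*u² (Z(I, u) = (u*4)*u = (4*u)*u = 4*u²)
80*(Z(-4, -2) - 113) = 80*(4*(-2)² - 113) = 80*(4*4 - 113) = 80*(16 - 113) = 80*(-97) = -7760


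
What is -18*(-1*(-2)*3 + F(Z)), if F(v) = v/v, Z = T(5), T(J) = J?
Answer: -126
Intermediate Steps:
Z = 5
F(v) = 1
-18*(-1*(-2)*3 + F(Z)) = -18*(-1*(-2)*3 + 1) = -18*(2*3 + 1) = -18*(6 + 1) = -18*7 = -126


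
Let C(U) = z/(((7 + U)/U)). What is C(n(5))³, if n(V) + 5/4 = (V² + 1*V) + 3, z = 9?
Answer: 1493271207/3723875 ≈ 401.00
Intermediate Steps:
n(V) = 7/4 + V + V² (n(V) = -5/4 + ((V² + 1*V) + 3) = -5/4 + ((V² + V) + 3) = -5/4 + ((V + V²) + 3) = -5/4 + (3 + V + V²) = 7/4 + V + V²)
C(U) = 9*U/(7 + U) (C(U) = 9/(((7 + U)/U)) = 9*(U/(7 + U)) = 9*U/(7 + U))
C(n(5))³ = (9*(7/4 + 5 + 5²)/(7 + (7/4 + 5 + 5²)))³ = (9*(7/4 + 5 + 25)/(7 + (7/4 + 5 + 25)))³ = (9*(127/4)/(7 + 127/4))³ = (9*(127/4)/(155/4))³ = (9*(127/4)*(4/155))³ = (1143/155)³ = 1493271207/3723875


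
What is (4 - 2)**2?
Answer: 4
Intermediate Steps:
(4 - 2)**2 = 2**2 = 4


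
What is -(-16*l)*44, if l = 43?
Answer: 30272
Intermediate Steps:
-(-16*l)*44 = -(-16*43)*44 = -(-688)*44 = -1*(-30272) = 30272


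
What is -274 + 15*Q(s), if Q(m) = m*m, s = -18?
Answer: 4586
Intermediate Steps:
Q(m) = m²
-274 + 15*Q(s) = -274 + 15*(-18)² = -274 + 15*324 = -274 + 4860 = 4586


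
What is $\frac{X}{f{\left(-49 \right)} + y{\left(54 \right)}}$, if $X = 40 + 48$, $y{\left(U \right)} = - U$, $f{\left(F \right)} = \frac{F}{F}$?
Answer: $- \frac{88}{53} \approx -1.6604$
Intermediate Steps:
$f{\left(F \right)} = 1$
$X = 88$
$\frac{X}{f{\left(-49 \right)} + y{\left(54 \right)}} = \frac{1}{1 - 54} \cdot 88 = \frac{1}{-53} \cdot 88 = \left(- \frac{1}{53}\right) 88 = - \frac{88}{53}$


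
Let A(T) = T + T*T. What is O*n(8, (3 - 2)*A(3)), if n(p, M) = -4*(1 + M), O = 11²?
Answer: -6292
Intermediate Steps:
A(T) = T + T²
O = 121
n(p, M) = -4 - 4*M
O*n(8, (3 - 2)*A(3)) = 121*(-4 - 4*(3 - 2)*3*(1 + 3)) = 121*(-4 - 4*3*4) = 121*(-4 - 4*12) = 121*(-4 - 48) = 121*(-52) = -6292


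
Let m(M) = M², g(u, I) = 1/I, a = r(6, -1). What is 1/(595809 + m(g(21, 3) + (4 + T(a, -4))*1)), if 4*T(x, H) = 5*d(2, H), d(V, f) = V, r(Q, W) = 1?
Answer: 36/21450805 ≈ 1.6783e-6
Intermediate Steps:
a = 1
T(x, H) = 5/2 (T(x, H) = (5*2)/4 = (¼)*10 = 5/2)
1/(595809 + m(g(21, 3) + (4 + T(a, -4))*1)) = 1/(595809 + (1/3 + (4 + 5/2)*1)²) = 1/(595809 + (⅓ + (13/2)*1)²) = 1/(595809 + (⅓ + 13/2)²) = 1/(595809 + (41/6)²) = 1/(595809 + 1681/36) = 1/(21450805/36) = 36/21450805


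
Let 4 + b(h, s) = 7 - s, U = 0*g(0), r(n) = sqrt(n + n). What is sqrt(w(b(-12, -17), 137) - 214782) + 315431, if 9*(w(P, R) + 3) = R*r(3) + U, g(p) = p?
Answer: 315431 + sqrt(-1933065 + 137*sqrt(6))/3 ≈ 3.1543e+5 + 463.41*I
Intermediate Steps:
r(n) = sqrt(2)*sqrt(n) (r(n) = sqrt(2*n) = sqrt(2)*sqrt(n))
U = 0 (U = 0*0 = 0)
b(h, s) = 3 - s (b(h, s) = -4 + (7 - s) = 3 - s)
w(P, R) = -3 + R*sqrt(6)/9 (w(P, R) = -3 + (R*(sqrt(2)*sqrt(3)) + 0)/9 = -3 + (R*sqrt(6) + 0)/9 = -3 + (R*sqrt(6))/9 = -3 + R*sqrt(6)/9)
sqrt(w(b(-12, -17), 137) - 214782) + 315431 = sqrt((-3 + (1/9)*137*sqrt(6)) - 214782) + 315431 = sqrt((-3 + 137*sqrt(6)/9) - 214782) + 315431 = sqrt(-214785 + 137*sqrt(6)/9) + 315431 = 315431 + sqrt(-214785 + 137*sqrt(6)/9)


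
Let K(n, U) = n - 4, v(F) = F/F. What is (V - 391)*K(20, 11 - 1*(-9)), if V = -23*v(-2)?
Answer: -6624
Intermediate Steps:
v(F) = 1
K(n, U) = -4 + n
V = -23 (V = -23*1 = -23)
(V - 391)*K(20, 11 - 1*(-9)) = (-23 - 391)*(-4 + 20) = -414*16 = -6624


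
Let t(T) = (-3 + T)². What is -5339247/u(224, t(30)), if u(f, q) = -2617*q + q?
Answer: 1779749/635688 ≈ 2.7997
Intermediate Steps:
u(f, q) = -2616*q
-5339247/u(224, t(30)) = -5339247*(-1/(2616*(-3 + 30)²)) = -5339247/((-2616*27²)) = -5339247/((-2616*729)) = -5339247/(-1907064) = -5339247*(-1/1907064) = 1779749/635688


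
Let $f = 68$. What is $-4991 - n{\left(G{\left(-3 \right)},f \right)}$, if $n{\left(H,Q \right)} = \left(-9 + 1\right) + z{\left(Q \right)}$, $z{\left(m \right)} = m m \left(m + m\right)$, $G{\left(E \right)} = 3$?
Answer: $-633847$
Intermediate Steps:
$z{\left(m \right)} = 2 m^{3}$ ($z{\left(m \right)} = m^{2} \cdot 2 m = 2 m^{3}$)
$n{\left(H,Q \right)} = -8 + 2 Q^{3}$ ($n{\left(H,Q \right)} = \left(-9 + 1\right) + 2 Q^{3} = -8 + 2 Q^{3}$)
$-4991 - n{\left(G{\left(-3 \right)},f \right)} = -4991 - \left(-8 + 2 \cdot 68^{3}\right) = -4991 - \left(-8 + 2 \cdot 314432\right) = -4991 - \left(-8 + 628864\right) = -4991 - 628856 = -633847$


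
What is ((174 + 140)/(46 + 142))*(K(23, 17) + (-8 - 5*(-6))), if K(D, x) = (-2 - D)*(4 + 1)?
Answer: -16171/94 ≈ -172.03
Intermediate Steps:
K(D, x) = -10 - 5*D (K(D, x) = (-2 - D)*5 = -10 - 5*D)
((174 + 140)/(46 + 142))*(K(23, 17) + (-8 - 5*(-6))) = ((174 + 140)/(46 + 142))*((-10 - 5*23) + (-8 - 5*(-6))) = (314/188)*((-10 - 115) + (-8 + 30)) = (314*(1/188))*(-125 + 22) = (157/94)*(-103) = -16171/94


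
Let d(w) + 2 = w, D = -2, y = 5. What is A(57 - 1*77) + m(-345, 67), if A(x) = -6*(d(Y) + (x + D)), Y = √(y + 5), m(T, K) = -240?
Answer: -96 - 6*√10 ≈ -114.97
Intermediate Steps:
Y = √10 (Y = √(5 + 5) = √10 ≈ 3.1623)
d(w) = -2 + w
A(x) = 24 - 6*x - 6*√10 (A(x) = -6*((-2 + √10) + (x - 2)) = -6*((-2 + √10) + (-2 + x)) = -6*(-4 + x + √10) = 24 - 6*x - 6*√10)
A(57 - 1*77) + m(-345, 67) = (24 - 6*(57 - 1*77) - 6*√10) - 240 = (24 - 6*(57 - 77) - 6*√10) - 240 = (24 - 6*(-20) - 6*√10) - 240 = (24 + 120 - 6*√10) - 240 = (144 - 6*√10) - 240 = -96 - 6*√10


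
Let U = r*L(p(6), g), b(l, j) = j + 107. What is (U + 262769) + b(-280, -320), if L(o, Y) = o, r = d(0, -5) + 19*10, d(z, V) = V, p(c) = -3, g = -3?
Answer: 262001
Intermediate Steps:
r = 185 (r = -5 + 19*10 = -5 + 190 = 185)
b(l, j) = 107 + j
U = -555 (U = 185*(-3) = -555)
(U + 262769) + b(-280, -320) = (-555 + 262769) + (107 - 320) = 262214 - 213 = 262001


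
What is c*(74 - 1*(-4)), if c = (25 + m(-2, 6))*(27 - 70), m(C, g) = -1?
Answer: -80496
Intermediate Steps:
c = -1032 (c = (25 - 1)*(27 - 70) = 24*(-43) = -1032)
c*(74 - 1*(-4)) = -1032*(74 - 1*(-4)) = -1032*(74 + 4) = -1032*78 = -80496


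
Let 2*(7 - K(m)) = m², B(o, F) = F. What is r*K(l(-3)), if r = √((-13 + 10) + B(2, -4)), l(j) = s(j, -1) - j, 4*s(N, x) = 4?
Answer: -I*√7 ≈ -2.6458*I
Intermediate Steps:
s(N, x) = 1 (s(N, x) = (¼)*4 = 1)
l(j) = 1 - j
K(m) = 7 - m²/2
r = I*√7 (r = √((-13 + 10) - 4) = √(-3 - 4) = √(-7) = I*√7 ≈ 2.6458*I)
r*K(l(-3)) = (I*√7)*(7 - (1 - 1*(-3))²/2) = (I*√7)*(7 - (1 + 3)²/2) = (I*√7)*(7 - ½*4²) = (I*√7)*(7 - ½*16) = (I*√7)*(7 - 8) = (I*√7)*(-1) = -I*√7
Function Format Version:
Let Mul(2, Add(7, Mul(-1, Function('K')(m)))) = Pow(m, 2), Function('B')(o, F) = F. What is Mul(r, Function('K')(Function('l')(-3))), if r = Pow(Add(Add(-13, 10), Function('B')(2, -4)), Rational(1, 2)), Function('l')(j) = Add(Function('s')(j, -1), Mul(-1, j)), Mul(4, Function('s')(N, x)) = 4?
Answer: Mul(-1, I, Pow(7, Rational(1, 2))) ≈ Mul(-2.6458, I)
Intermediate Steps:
Function('s')(N, x) = 1 (Function('s')(N, x) = Mul(Rational(1, 4), 4) = 1)
Function('l')(j) = Add(1, Mul(-1, j))
Function('K')(m) = Add(7, Mul(Rational(-1, 2), Pow(m, 2)))
r = Mul(I, Pow(7, Rational(1, 2))) (r = Pow(Add(Add(-13, 10), -4), Rational(1, 2)) = Pow(Add(-3, -4), Rational(1, 2)) = Pow(-7, Rational(1, 2)) = Mul(I, Pow(7, Rational(1, 2))) ≈ Mul(2.6458, I))
Mul(r, Function('K')(Function('l')(-3))) = Mul(Mul(I, Pow(7, Rational(1, 2))), Add(7, Mul(Rational(-1, 2), Pow(Add(1, Mul(-1, -3)), 2)))) = Mul(Mul(I, Pow(7, Rational(1, 2))), Add(7, Mul(Rational(-1, 2), Pow(Add(1, 3), 2)))) = Mul(Mul(I, Pow(7, Rational(1, 2))), Add(7, Mul(Rational(-1, 2), Pow(4, 2)))) = Mul(Mul(I, Pow(7, Rational(1, 2))), Add(7, Mul(Rational(-1, 2), 16))) = Mul(Mul(I, Pow(7, Rational(1, 2))), Add(7, -8)) = Mul(Mul(I, Pow(7, Rational(1, 2))), -1) = Mul(-1, I, Pow(7, Rational(1, 2)))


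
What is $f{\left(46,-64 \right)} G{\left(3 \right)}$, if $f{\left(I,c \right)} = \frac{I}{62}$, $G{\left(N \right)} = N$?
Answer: $\frac{69}{31} \approx 2.2258$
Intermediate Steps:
$f{\left(I,c \right)} = \frac{I}{62}$ ($f{\left(I,c \right)} = I \frac{1}{62} = \frac{I}{62}$)
$f{\left(46,-64 \right)} G{\left(3 \right)} = \frac{1}{62} \cdot 46 \cdot 3 = \frac{23}{31} \cdot 3 = \frac{69}{31}$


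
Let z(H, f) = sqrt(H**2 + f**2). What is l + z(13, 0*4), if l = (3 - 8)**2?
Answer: 38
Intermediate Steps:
l = 25 (l = (-5)**2 = 25)
l + z(13, 0*4) = 25 + sqrt(13**2 + (0*4)**2) = 25 + sqrt(169 + 0**2) = 25 + sqrt(169 + 0) = 25 + sqrt(169) = 25 + 13 = 38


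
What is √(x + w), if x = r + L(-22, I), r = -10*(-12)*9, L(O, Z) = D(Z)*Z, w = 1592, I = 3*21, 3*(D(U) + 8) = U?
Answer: √3491 ≈ 59.085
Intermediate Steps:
D(U) = -8 + U/3
I = 63
L(O, Z) = Z*(-8 + Z/3) (L(O, Z) = (-8 + Z/3)*Z = Z*(-8 + Z/3))
r = 1080 (r = 120*9 = 1080)
x = 1899 (x = 1080 + (⅓)*63*(-24 + 63) = 1080 + (⅓)*63*39 = 1080 + 819 = 1899)
√(x + w) = √(1899 + 1592) = √3491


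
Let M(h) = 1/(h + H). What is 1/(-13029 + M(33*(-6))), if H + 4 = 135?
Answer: -67/872944 ≈ -7.6752e-5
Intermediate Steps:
H = 131 (H = -4 + 135 = 131)
M(h) = 1/(131 + h) (M(h) = 1/(h + 131) = 1/(131 + h))
1/(-13029 + M(33*(-6))) = 1/(-13029 + 1/(131 + 33*(-6))) = 1/(-13029 + 1/(131 - 198)) = 1/(-13029 + 1/(-67)) = 1/(-13029 - 1/67) = 1/(-872944/67) = -67/872944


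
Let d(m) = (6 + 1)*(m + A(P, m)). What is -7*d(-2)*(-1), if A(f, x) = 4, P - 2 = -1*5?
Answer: 98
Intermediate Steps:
P = -3 (P = 2 - 1*5 = 2 - 5 = -3)
d(m) = 28 + 7*m (d(m) = (6 + 1)*(m + 4) = 7*(4 + m) = 28 + 7*m)
-7*d(-2)*(-1) = -7*(28 + 7*(-2))*(-1) = -7*(28 - 14)*(-1) = -7*14*(-1) = -98*(-1) = 98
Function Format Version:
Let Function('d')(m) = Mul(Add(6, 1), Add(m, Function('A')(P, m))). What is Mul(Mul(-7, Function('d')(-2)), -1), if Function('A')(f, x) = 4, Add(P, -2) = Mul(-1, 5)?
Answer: 98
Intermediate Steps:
P = -3 (P = Add(2, Mul(-1, 5)) = Add(2, -5) = -3)
Function('d')(m) = Add(28, Mul(7, m)) (Function('d')(m) = Mul(Add(6, 1), Add(m, 4)) = Mul(7, Add(4, m)) = Add(28, Mul(7, m)))
Mul(Mul(-7, Function('d')(-2)), -1) = Mul(Mul(-7, Add(28, Mul(7, -2))), -1) = Mul(Mul(-7, Add(28, -14)), -1) = Mul(Mul(-7, 14), -1) = Mul(-98, -1) = 98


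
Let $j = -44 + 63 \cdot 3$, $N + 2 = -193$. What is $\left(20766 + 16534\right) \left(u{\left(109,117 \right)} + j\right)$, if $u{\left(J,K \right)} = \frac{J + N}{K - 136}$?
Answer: $\frac{105969300}{19} \approx 5.5773 \cdot 10^{6}$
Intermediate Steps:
$N = -195$ ($N = -2 - 193 = -195$)
$u{\left(J,K \right)} = \frac{-195 + J}{-136 + K}$ ($u{\left(J,K \right)} = \frac{J - 195}{K - 136} = \frac{-195 + J}{-136 + K}$)
$j = 145$ ($j = -44 + 189 = 145$)
$\left(20766 + 16534\right) \left(u{\left(109,117 \right)} + j\right) = \left(20766 + 16534\right) \left(\frac{-195 + 109}{-136 + 117} + 145\right) = 37300 \left(\frac{1}{-19} \left(-86\right) + 145\right) = 37300 \left(\left(- \frac{1}{19}\right) \left(-86\right) + 145\right) = 37300 \left(\frac{86}{19} + 145\right) = 37300 \cdot \frac{2841}{19} = \frac{105969300}{19}$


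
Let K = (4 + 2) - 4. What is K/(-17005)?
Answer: -2/17005 ≈ -0.00011761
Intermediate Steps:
K = 2 (K = 6 - 4 = 2)
K/(-17005) = 2/(-17005) = 2*(-1/17005) = -2/17005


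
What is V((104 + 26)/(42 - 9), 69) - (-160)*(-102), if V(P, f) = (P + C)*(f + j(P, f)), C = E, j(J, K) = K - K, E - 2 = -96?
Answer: -247876/11 ≈ -22534.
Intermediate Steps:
E = -94 (E = 2 - 96 = -94)
j(J, K) = 0
C = -94
V(P, f) = f*(-94 + P) (V(P, f) = (P - 94)*(f + 0) = (-94 + P)*f = f*(-94 + P))
V((104 + 26)/(42 - 9), 69) - (-160)*(-102) = 69*(-94 + (104 + 26)/(42 - 9)) - (-160)*(-102) = 69*(-94 + 130/33) - 1*16320 = 69*(-94 + 130*(1/33)) - 16320 = 69*(-94 + 130/33) - 16320 = 69*(-2972/33) - 16320 = -68356/11 - 16320 = -247876/11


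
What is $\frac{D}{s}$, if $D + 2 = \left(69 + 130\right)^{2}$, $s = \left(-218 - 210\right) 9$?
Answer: $- \frac{39599}{3852} \approx -10.28$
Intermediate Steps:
$s = -3852$ ($s = \left(-428\right) 9 = -3852$)
$D = 39599$ ($D = -2 + \left(69 + 130\right)^{2} = -2 + 199^{2} = -2 + 39601 = 39599$)
$\frac{D}{s} = \frac{39599}{-3852} = 39599 \left(- \frac{1}{3852}\right) = - \frac{39599}{3852}$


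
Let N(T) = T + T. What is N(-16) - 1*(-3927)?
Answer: 3895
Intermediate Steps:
N(T) = 2*T
N(-16) - 1*(-3927) = 2*(-16) - 1*(-3927) = -32 + 3927 = 3895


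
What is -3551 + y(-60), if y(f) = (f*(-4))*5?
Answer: -2351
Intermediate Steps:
y(f) = -20*f (y(f) = -4*f*5 = -20*f)
-3551 + y(-60) = -3551 - 20*(-60) = -3551 + 1200 = -2351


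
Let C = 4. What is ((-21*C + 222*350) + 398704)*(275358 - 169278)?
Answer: 50528025600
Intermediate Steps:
((-21*C + 222*350) + 398704)*(275358 - 169278) = ((-21*4 + 222*350) + 398704)*(275358 - 169278) = ((-84 + 77700) + 398704)*106080 = (77616 + 398704)*106080 = 476320*106080 = 50528025600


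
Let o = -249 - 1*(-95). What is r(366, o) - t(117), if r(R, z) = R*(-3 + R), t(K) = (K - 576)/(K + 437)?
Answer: 73603791/554 ≈ 1.3286e+5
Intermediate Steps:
o = -154 (o = -249 + 95 = -154)
t(K) = (-576 + K)/(437 + K)
r(366, o) - t(117) = 366*(-3 + 366) - (-576 + 117)/(437 + 117) = 366*363 - (-459)/554 = 132858 - (-459)/554 = 132858 - 1*(-459/554) = 132858 + 459/554 = 73603791/554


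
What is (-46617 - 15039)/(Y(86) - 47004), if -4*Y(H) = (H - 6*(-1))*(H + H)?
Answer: 1101/910 ≈ 1.2099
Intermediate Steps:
Y(H) = -H*(6 + H)/2 (Y(H) = -(H - 6*(-1))*(H + H)/4 = -(H + 6)*2*H/4 = -(6 + H)*2*H/4 = -H*(6 + H)/2)
(-46617 - 15039)/(Y(86) - 47004) = (-46617 - 15039)/(-½*86*(6 + 86) - 47004) = -61656/(-½*86*92 - 47004) = -61656/(-3956 - 47004) = -61656/(-50960) = -61656*(-1/50960) = 1101/910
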